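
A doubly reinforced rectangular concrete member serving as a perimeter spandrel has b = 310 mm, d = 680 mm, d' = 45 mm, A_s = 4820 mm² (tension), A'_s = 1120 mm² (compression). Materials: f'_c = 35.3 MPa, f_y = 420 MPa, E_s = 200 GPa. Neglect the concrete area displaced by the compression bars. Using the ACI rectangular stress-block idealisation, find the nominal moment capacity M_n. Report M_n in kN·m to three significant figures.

M_n ≈ 1230 kN·m

Assume both tension and compression steel yield.
Net tension couple steel: A_s − A'_s = 3700 mm².
a = (A_s − A'_s) f_y / (0.85 f'_c b) = 1554000/(0.85 × 35.3 × 310) = 167.07 mm.
c = a/β₁ = 167.07/0.798 = 209.36 mm; ε'_s = 0.003(c − d')/c = 0.0024 ≥ f_y/E_s = 0.0021, so compression steel does yield.
M_n = (A_s − A'_s) f_y (d − a/2) + A'_s f_y (d − d') = [1554000 × (680 − 83.535) + 470400 × (680 − 45)] × 10⁻⁶ = 926.91 + 298.70 = 1225.61 kN·m.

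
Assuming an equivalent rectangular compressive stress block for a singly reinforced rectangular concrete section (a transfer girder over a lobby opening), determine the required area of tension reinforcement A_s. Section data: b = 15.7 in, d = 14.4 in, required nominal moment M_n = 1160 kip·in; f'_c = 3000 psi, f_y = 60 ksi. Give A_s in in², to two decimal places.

From M_n = 0.85 f'_c a b (d − a/2):
a = d − √(d² − 2M_n/(0.85 f'_c b)) = 14.4 − √(14.4² − 2 × 1160/(0.85 × 3 × 15.7)) = 2.177 in.
A_s = 0.85 f'_c a b / f_y = 0.85 × 3 × 2.177 × 15.7 / 60 = 1.453 in².

A_s ≈ 1.45 in²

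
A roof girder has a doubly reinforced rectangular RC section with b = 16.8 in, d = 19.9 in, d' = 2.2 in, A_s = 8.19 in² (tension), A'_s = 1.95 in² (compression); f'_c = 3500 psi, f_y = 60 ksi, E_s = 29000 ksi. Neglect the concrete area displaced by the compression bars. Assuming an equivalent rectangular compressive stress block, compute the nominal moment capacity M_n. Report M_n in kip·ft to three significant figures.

M_n ≈ 677 kip·ft

Assume both steels yield.
a = (A_s − A'_s) f_y/(0.85 f'_c b) = (8.19 − 1.95) × 60/(0.85 × 3.5 × 16.8) = 7.491 in.
c = a/β₁ = 7.491/0.85 = 8.813 in; ε'_s = 0.003(c − d')/c = 0.0023 ≥ ε_y = 0.0021, so the compression steel yields.
M_n = (A_s − A'_s) f_y (d − a/2) + A'_s f_y (d − d') = 374.4 × (19.9 − 3.7455) + 117 × (19.9 − 2.2) = 6048.2 + 2070.9 = 8119.1 kip·in = 8119.1/12 = 676.59 kip·ft.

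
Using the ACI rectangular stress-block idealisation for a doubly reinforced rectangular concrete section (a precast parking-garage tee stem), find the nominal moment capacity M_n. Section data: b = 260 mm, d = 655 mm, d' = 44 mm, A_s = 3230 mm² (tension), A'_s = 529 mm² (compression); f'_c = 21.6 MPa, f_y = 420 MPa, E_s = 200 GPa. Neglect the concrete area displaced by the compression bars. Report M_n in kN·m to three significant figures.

Assume both tension and compression steel yield.
Net tension couple steel: A_s − A'_s = 2701 mm².
a = (A_s − A'_s) f_y / (0.85 f'_c b) = 1134420/(0.85 × 21.6 × 260) = 237.64 mm.
c = a/β₁ = 237.64/0.85 = 279.58 mm; ε'_s = 0.003(c − d')/c = 0.0025 ≥ f_y/E_s = 0.0021, so compression steel does yield.
M_n = (A_s − A'_s) f_y (d − a/2) + A'_s f_y (d − d') = [1134420 × (655 − 118.82) + 222180 × (655 − 44)] × 10⁻⁶ = 608.25 + 135.75 = 744.00 kN·m.

M_n ≈ 744 kN·m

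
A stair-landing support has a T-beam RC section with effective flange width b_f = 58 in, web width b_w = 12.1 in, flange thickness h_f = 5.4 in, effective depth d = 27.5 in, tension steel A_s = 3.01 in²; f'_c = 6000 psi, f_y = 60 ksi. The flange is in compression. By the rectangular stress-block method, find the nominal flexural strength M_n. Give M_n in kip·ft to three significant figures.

M_n ≈ 409 kip·ft

Tension: T = A_s f_y = 3.01 × 60 = 180.6 kips.
Try a within the flange: a = T/(0.85 f'_c b_f) = 180.6/(0.85 × 6 × 58) = 0.611 in.
Since a = 0.611 ≤ h_f = 5.4 in, the stress block lies entirely in the flange; analyse as a rectangular beam of width b_f.
M_n = T(d − a/2) = 180.6 × (27.5 − 0.3055) = 4911.3 kip·in.
M_n = 4911.3/12 = 409.28 kip·ft.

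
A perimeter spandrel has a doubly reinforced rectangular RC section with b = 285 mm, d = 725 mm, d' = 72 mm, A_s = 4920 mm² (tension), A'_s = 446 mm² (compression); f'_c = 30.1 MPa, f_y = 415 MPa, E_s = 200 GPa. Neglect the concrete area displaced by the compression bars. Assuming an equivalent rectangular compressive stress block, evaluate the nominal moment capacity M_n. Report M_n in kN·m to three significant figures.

M_n ≈ 1230 kN·m

Assume both tension and compression steel yield.
Net tension couple steel: A_s − A'_s = 4474 mm².
a = (A_s − A'_s) f_y / (0.85 f'_c b) = 1856710/(0.85 × 30.1 × 285) = 254.63 mm.
c = a/β₁ = 254.63/0.835 = 304.95 mm; ε'_s = 0.003(c − d')/c = 0.0023 ≥ f_y/E_s = 0.0021, so compression steel does yield.
M_n = (A_s − A'_s) f_y (d − a/2) + A'_s f_y (d − d') = [1856710 × (725 − 127.315) + 185090 × (725 − 72)] × 10⁻⁶ = 1109.73 + 120.86 = 1230.59 kN·m.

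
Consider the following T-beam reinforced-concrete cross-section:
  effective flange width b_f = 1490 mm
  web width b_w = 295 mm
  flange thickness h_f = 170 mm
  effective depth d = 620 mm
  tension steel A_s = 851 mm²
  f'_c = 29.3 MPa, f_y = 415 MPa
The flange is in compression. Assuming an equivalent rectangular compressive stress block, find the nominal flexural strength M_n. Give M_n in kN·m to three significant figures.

Tension: T = A_s f_y = 851 × 415 = 353165 N.
Try a within the flange: a = T/(0.85 f'_c b_f) = 353165/(0.85 × 29.3 × 1490) = 9.52 mm.
Since a = 9.52 ≤ h_f = 170 mm, the stress block lies entirely in the flange; analyse as a rectangular beam of width b_f.
M_n = T(d − a/2) = 353165 × (620 − 4.76) = 217.28 × 10⁶ N·mm.
M_n = 217.28 kN·m.

M_n ≈ 217 kN·m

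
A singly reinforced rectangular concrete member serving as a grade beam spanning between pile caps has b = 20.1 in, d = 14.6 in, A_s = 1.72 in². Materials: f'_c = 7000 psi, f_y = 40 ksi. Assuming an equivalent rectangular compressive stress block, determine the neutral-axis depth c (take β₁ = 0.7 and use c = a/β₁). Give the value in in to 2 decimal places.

T = A_s f_y = 1.72 × 40 = 68.8 kips.
a = T/(0.85 f'_c b) = 68.8/(0.85 × 7 × 20.1) = 0.5753 in.
With β₁ = 0.7, c = a/β₁ = 0.5753/0.7 = 0.82 in.

c ≈ 0.82 in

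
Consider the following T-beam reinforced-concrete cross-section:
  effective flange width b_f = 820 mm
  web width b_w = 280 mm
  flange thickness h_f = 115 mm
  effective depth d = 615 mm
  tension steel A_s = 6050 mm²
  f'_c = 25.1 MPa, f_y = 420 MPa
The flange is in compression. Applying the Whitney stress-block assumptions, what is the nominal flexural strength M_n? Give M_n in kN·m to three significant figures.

Tension: T = A_s f_y = 6050 × 420 = 2541000 N.
Try a within the flange: a = T/(0.85 f'_c b_f) = 2541000/(0.85 × 25.1 × 820) = 145.24 mm.
a = 145.24 > h_f = 115 mm: the block extends into the web. Split into flange-overhang and web parts.
C_f = 0.85 f'_c (b_f − b_w) h_f = 0.85 × 25.1 × (820 − 280) × 115 = 1324904 N.
Remaining web compression depth: a_w = (T − C_f)/(0.85 f'_c b_w) = (2541000 − 1324904)/(0.85 × 25.1 × 280) = 203.57 mm.
M_n = C_f(d − h_f/2) + (T − C_f)(d − a_w/2) = 1324904 × (615 − 57.5) + 1216096 × (615 − 101.785) = 738.63 + 624.12 = 1362.75 × 10⁶ N·mm.
M_n = 1362.75 kN·m.

M_n ≈ 1360 kN·m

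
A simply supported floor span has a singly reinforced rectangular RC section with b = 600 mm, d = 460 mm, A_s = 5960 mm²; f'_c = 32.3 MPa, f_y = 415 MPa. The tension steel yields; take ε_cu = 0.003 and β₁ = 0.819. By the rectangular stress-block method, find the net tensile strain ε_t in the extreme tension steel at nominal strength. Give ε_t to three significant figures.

a = A_s f_y/(0.85 f'_c b) = 150.15 mm.
β₁ = 0.819, so c = a/β₁ = 150.15/0.819 = 183.33 mm.
From the linear strain diagram with ε_cu = 0.003: ε_t = 0.003 (d − c)/c = 0.003 × (460 − 183.33)/183.33 = 0.00453.
ε_t is between 0.004 and 0.005 — transition zone.

ε_t ≈ 0.00453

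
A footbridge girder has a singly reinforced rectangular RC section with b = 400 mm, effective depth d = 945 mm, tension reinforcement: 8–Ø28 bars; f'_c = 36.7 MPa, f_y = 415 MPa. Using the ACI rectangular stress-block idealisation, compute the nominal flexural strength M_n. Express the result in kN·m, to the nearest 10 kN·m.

M_n ≈ 1770 kN·m

A_s = 8 × 616 = 4928 mm².
T = A_s f_y = 4928 × 415 = 2045120 N = 2045.12 kN.
From C = T: a = T/(0.85 f'_c b) = 2045120/(0.85 × 36.7 × 400) = 163.90 mm.
M_n = T(d − a/2) = 2045.12 kN × (945 − 81.95) mm = 1765.04 kN·m.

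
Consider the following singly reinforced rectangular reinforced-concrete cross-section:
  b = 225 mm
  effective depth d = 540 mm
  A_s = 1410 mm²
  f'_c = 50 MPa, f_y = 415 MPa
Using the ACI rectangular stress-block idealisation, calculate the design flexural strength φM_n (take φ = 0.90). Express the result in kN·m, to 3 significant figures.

φM_n ≈ 268 kN·m

T = A_s f_y = 1410 × 415 = 585150 N = 585.15 kN.
From C = T: a = T/(0.85 f'_c b) = 585150/(0.85 × 50 × 225) = 61.19 mm.
M_n = T(d − a/2) = 585.15 kN × (540 − 30.595) mm = 298.08 kN·m.
φM_n = 0.90 × 298.08 = 268.27 kN·m.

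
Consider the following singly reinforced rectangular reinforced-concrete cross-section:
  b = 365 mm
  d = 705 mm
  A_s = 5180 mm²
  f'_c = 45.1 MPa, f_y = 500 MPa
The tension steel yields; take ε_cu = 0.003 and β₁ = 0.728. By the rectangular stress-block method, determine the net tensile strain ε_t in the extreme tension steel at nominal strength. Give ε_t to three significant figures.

ε_t ≈ 0.00532

a = A_s f_y/(0.85 f'_c b) = 185.10 mm.
β₁ = 0.728, so c = a/β₁ = 185.10/0.728 = 254.26 mm.
From the linear strain diagram with ε_cu = 0.003: ε_t = 0.003 (d − c)/c = 0.003 × (705 − 254.26)/254.26 = 0.00532.
Since ε_t ≥ 0.005, the section is tension-controlled.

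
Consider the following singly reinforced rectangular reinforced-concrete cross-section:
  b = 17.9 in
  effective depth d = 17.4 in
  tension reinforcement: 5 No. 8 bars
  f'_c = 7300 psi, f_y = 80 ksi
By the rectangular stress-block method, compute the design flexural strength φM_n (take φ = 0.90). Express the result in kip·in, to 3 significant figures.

φM_n ≈ 4540 kip·in

A_s = 5 × 0.79 = 3.95 in².
T = A_s f_y = 3.95 × 80 = 316 kips.
a = T/(0.85 f'_c b) = 316/(0.85 × 7.3 × 17.9) = 2.845 in.
M_n = T(d − a/2) = 316 × (17.4 − 1.4225) = 5048.9 kip·in.
φM_n = 0.90 × 5048.9 = 4544.0 kip·in.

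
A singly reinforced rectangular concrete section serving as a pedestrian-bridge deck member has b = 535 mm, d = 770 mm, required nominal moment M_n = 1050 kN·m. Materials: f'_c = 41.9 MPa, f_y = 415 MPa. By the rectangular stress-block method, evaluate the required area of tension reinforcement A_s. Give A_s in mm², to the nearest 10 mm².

A_s ≈ 3450 mm²

With M_n = 0.85 f'_c a b (d − a/2), solve the quadratic for a:
a = d − √(d² − 2M_n/(0.85 f'_c b)) = 770 − √(770² − 2 × 1050×10⁶/(0.85 × 41.9 × 535)) = 75.24 mm.
A_s = 0.85 f'_c a b / f_y = 0.85 × 41.9 × 75.24 × 535 / 415 = 3454.5 mm².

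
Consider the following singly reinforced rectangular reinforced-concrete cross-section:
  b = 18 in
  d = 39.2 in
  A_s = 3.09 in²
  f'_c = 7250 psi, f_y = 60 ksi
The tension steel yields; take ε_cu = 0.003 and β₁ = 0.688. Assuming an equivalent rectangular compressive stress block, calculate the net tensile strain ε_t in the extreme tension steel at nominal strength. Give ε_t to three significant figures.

ε_t ≈ 0.0454

a = A_s f_y/(0.85 f'_c b) = 1.671 in.
β₁ = 0.688, so c = a/β₁ = 1.671/0.688 = 2.429 in.
From the linear strain diagram with ε_cu = 0.003: ε_t = 0.003 (d − c)/c = 0.003 × (39.2 − 2.429)/2.429 = 0.0454.
Since ε_t ≥ 0.005, the section is tension-controlled.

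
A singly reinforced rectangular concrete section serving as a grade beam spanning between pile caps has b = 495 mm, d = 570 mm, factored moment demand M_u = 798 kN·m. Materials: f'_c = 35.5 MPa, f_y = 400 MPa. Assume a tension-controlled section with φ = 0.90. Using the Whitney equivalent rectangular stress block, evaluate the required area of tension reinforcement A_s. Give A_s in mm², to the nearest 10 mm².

M_n = M_u/φ = 798/0.90 = 886.667 kN·m.
With M_n = 0.85 f'_c a b (d − a/2), solve the quadratic for a:
a = d − √(d² − 2M_n/(0.85 f'_c b)) = 570 − √(570² − 2 × 886.667×10⁶/(0.85 × 35.5 × 495)) = 115.93 mm.
A_s = 0.85 f'_c a b / f_y = 0.85 × 35.5 × 115.93 × 495 / 400 = 4329.0 mm².

A_s ≈ 4330 mm²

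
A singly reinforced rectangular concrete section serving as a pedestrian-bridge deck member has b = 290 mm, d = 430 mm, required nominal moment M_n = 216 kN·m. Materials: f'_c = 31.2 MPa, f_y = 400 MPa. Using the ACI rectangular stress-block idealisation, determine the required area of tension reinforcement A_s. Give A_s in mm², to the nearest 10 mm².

With M_n = 0.85 f'_c a b (d − a/2), solve the quadratic for a:
a = d − √(d² − 2M_n/(0.85 f'_c b)) = 430 − √(430² − 2 × 216×10⁶/(0.85 × 31.2 × 290)) = 71.21 mm.
A_s = 0.85 f'_c a b / f_y = 0.85 × 31.2 × 71.21 × 290 / 400 = 1369.2 mm².

A_s ≈ 1370 mm²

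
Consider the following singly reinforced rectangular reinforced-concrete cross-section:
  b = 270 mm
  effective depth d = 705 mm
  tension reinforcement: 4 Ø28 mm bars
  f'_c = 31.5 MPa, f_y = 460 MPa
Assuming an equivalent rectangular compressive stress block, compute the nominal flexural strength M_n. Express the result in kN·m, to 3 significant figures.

A_s = 4 × 616 = 2464 mm².
T = A_s f_y = 2464 × 460 = 1133440 N = 1133.44 kN.
From C = T: a = T/(0.85 f'_c b) = 1133440/(0.85 × 31.5 × 270) = 156.79 mm.
M_n = T(d − a/2) = 1133.44 kN × (705 − 78.395) mm = 710.22 kN·m.

M_n ≈ 710 kN·m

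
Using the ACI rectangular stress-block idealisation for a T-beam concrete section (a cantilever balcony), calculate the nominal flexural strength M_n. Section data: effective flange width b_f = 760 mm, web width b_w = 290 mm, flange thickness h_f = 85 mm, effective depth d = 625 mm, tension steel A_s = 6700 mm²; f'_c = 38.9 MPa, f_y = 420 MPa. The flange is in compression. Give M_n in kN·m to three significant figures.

M_n ≈ 1590 kN·m

Tension: T = A_s f_y = 6700 × 420 = 2814000 N.
Try a within the flange: a = T/(0.85 f'_c b_f) = 2814000/(0.85 × 38.9 × 760) = 111.98 mm.
a = 111.98 > h_f = 85 mm: the block extends into the web. Split into flange-overhang and web parts.
C_f = 0.85 f'_c (b_f − b_w) h_f = 0.85 × 38.9 × (760 − 290) × 85 = 1320947 N.
Remaining web compression depth: a_w = (T − C_f)/(0.85 f'_c b_w) = (2814000 − 1320947)/(0.85 × 38.9 × 290) = 155.71 mm.
M_n = C_f(d − h_f/2) + (T − C_f)(d − a_w/2) = 1320947 × (625 − 42.5) + 1493053 × (625 − 77.855) = 769.45 + 816.92 = 1586.37 × 10⁶ N·mm.
M_n = 1586.37 kN·m.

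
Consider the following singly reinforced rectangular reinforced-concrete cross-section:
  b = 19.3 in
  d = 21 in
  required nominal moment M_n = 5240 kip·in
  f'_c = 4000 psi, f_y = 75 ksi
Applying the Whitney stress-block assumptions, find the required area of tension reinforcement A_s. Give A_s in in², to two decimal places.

From M_n = 0.85 f'_c a b (d − a/2):
a = d − √(d² − 2M_n/(0.85 f'_c b)) = 21 − √(21² − 2 × 5240/(0.85 × 4 × 19.3)) = 4.228 in.
A_s = 0.85 f'_c a b / f_y = 0.85 × 4 × 4.228 × 19.3 / 75 = 3.699 in².

A_s ≈ 3.70 in²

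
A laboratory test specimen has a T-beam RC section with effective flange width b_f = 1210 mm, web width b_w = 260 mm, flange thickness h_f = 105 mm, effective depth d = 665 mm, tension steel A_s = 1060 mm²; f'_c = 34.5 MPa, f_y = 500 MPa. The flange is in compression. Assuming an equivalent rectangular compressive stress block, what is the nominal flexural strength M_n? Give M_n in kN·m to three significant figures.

Tension: T = A_s f_y = 1060 × 500 = 530000 N.
Try a within the flange: a = T/(0.85 f'_c b_f) = 530000/(0.85 × 34.5 × 1210) = 14.94 mm.
Since a = 14.94 ≤ h_f = 105 mm, the stress block lies entirely in the flange; analyse as a rectangular beam of width b_f.
M_n = T(d − a/2) = 530000 × (665 − 7.47) = 348.49 × 10⁶ N·mm.
M_n = 348.49 kN·m.

M_n ≈ 348 kN·m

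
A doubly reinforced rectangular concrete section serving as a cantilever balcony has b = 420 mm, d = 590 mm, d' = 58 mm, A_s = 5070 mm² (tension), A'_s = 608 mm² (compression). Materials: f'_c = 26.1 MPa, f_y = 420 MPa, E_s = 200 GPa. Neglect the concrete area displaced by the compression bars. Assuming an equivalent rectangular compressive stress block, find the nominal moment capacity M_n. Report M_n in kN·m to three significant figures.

M_n ≈ 1050 kN·m

Assume both tension and compression steel yield.
Net tension couple steel: A_s − A'_s = 4462 mm².
a = (A_s − A'_s) f_y / (0.85 f'_c b) = 1874040/(0.85 × 26.1 × 420) = 201.13 mm.
c = a/β₁ = 201.13/0.85 = 236.62 mm; ε'_s = 0.003(c − d')/c = 0.0023 ≥ f_y/E_s = 0.0021, so compression steel does yield.
M_n = (A_s − A'_s) f_y (d − a/2) + A'_s f_y (d − d') = [1874040 × (590 − 100.565) + 255360 × (590 − 58)] × 10⁻⁶ = 917.22 + 135.85 = 1053.07 kN·m.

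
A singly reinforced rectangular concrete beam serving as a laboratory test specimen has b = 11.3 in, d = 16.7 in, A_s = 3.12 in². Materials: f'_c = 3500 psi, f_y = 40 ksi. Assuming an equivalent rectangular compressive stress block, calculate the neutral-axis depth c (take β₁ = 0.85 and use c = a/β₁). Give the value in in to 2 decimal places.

T = A_s f_y = 3.12 × 40 = 124.8 kips.
a = T/(0.85 f'_c b) = 124.8/(0.85 × 3.5 × 11.3) = 3.7124 in.
With β₁ = 0.85, c = a/β₁ = 3.7124/0.85 = 4.37 in.

c ≈ 4.37 in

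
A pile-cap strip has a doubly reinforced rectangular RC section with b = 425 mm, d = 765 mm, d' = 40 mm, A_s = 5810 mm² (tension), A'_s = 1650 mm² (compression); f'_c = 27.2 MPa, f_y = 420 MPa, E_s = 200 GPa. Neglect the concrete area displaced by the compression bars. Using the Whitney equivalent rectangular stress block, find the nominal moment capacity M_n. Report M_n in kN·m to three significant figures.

Assume both tension and compression steel yield.
Net tension couple steel: A_s − A'_s = 4160 mm².
a = (A_s − A'_s) f_y / (0.85 f'_c b) = 1747200/(0.85 × 27.2 × 425) = 177.81 mm.
c = a/β₁ = 177.81/0.85 = 209.19 mm; ε'_s = 0.003(c − d')/c = 0.0024 ≥ f_y/E_s = 0.0021, so compression steel does yield.
M_n = (A_s − A'_s) f_y (d − a/2) + A'_s f_y (d − d') = [1747200 × (765 − 88.905) + 693000 × (765 − 40)] × 10⁻⁶ = 1181.27 + 502.43 = 1683.70 kN·m.

M_n ≈ 1680 kN·m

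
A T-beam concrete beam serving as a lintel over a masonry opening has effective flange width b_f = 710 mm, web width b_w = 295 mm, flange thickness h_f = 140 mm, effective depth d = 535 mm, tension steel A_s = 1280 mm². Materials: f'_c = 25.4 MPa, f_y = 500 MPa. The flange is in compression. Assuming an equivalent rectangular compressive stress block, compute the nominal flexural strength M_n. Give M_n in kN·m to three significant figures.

M_n ≈ 329 kN·m

Tension: T = A_s f_y = 1280 × 500 = 640000 N.
Try a within the flange: a = T/(0.85 f'_c b_f) = 640000/(0.85 × 25.4 × 710) = 41.75 mm.
Since a = 41.75 ≤ h_f = 140 mm, the stress block lies entirely in the flange; analyse as a rectangular beam of width b_f.
M_n = T(d − a/2) = 640000 × (535 − 20.875) = 329.04 × 10⁶ N·mm.
M_n = 329.04 kN·m.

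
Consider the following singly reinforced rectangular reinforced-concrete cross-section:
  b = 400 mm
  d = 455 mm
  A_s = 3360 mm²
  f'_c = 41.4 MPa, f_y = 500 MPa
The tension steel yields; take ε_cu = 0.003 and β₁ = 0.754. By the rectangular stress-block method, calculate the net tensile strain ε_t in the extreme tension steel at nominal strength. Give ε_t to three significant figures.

a = A_s f_y/(0.85 f'_c b) = 119.35 mm.
β₁ = 0.754, so c = a/β₁ = 119.35/0.754 = 158.29 mm.
From the linear strain diagram with ε_cu = 0.003: ε_t = 0.003 (d − c)/c = 0.003 × (455 − 158.29)/158.29 = 0.00562.
Since ε_t ≥ 0.005, the section is tension-controlled.

ε_t ≈ 0.00562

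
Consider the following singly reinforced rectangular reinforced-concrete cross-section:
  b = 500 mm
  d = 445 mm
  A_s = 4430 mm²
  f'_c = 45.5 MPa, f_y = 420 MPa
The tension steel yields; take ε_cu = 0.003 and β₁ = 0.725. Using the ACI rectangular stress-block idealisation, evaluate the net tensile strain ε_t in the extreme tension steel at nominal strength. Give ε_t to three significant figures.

ε_t ≈ 0.00706

a = A_s f_y/(0.85 f'_c b) = 96.22 mm.
β₁ = 0.725, so c = a/β₁ = 96.22/0.725 = 132.72 mm.
From the linear strain diagram with ε_cu = 0.003: ε_t = 0.003 (d − c)/c = 0.003 × (445 − 132.72)/132.72 = 0.00706.
Since ε_t ≥ 0.005, the section is tension-controlled.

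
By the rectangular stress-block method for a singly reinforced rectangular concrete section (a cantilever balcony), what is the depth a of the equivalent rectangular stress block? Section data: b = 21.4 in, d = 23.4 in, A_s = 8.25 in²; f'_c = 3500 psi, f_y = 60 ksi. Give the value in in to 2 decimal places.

T = A_s f_y = 8.25 × 60 = 495 kips.
a = T/(0.85 f'_c b) = 495/(0.85 × 3.5 × 21.4) = 7.78 in.

a ≈ 7.78 in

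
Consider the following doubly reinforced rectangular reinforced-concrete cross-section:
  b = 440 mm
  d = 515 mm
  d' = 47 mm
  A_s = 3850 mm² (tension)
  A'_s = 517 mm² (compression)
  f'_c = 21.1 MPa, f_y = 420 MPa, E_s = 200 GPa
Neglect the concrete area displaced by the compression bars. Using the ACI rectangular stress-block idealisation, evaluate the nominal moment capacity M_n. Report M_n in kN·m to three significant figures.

Assume both tension and compression steel yield.
Net tension couple steel: A_s − A'_s = 3333 mm².
a = (A_s − A'_s) f_y / (0.85 f'_c b) = 1399860/(0.85 × 21.1 × 440) = 177.39 mm.
c = a/β₁ = 177.39/0.85 = 208.69 mm; ε'_s = 0.003(c − d')/c = 0.0023 ≥ f_y/E_s = 0.0021, so compression steel does yield.
M_n = (A_s − A'_s) f_y (d − a/2) + A'_s f_y (d − d') = [1399860 × (515 − 88.695) + 217140 × (515 − 47)] × 10⁻⁶ = 596.77 + 101.62 = 698.39 kN·m.

M_n ≈ 698 kN·m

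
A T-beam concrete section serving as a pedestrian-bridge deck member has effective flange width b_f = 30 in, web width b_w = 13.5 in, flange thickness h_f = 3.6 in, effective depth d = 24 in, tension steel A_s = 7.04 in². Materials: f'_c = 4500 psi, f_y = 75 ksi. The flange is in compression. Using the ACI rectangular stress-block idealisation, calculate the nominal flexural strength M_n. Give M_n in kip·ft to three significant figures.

Tension: T = A_s f_y = 7.04 × 75 = 528 kips.
Try a within the flange: a = T/(0.85 f'_c b_f) = 528/(0.85 × 4.5 × 30) = 4.601 in.
a = 4.601 > h_f = 3.6 in: the block extends into the web. Split into flange-overhang and web parts.
C_f = 0.85 f'_c (b_f − b_w) h_f = 0.85 × 4.5 × (30 − 13.5) × 3.6 = 227.2 kips.
Remaining web compression depth: a_w = (T − C_f)/(0.85 f'_c b_w) = (528 − 227.2)/(0.85 × 4.5 × 13.5) = 5.825 in.
M_n = C_f(d − h_f/2) + (T − C_f)(d − a_w/2) = 227.2 × (24 − 1.8) + 300.8 × (24 − 2.9125) = 5043.8 + 6343.1 = 11386.9 kip·in.
M_n = 11386.9/12 = 948.91 kip·ft.

M_n ≈ 949 kip·ft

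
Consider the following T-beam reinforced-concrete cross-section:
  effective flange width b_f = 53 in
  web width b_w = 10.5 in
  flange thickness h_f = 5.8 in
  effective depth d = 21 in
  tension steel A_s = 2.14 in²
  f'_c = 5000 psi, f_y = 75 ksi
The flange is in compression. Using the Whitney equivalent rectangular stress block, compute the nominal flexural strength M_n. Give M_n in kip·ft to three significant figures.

M_n ≈ 276 kip·ft

Tension: T = A_s f_y = 2.14 × 75 = 160.5 kips.
Try a within the flange: a = T/(0.85 f'_c b_f) = 160.5/(0.85 × 5 × 53) = 0.713 in.
Since a = 0.713 ≤ h_f = 5.8 in, the stress block lies entirely in the flange; analyse as a rectangular beam of width b_f.
M_n = T(d − a/2) = 160.5 × (21 − 0.3565) = 3313.3 kip·in.
M_n = 3313.3/12 = 276.11 kip·ft.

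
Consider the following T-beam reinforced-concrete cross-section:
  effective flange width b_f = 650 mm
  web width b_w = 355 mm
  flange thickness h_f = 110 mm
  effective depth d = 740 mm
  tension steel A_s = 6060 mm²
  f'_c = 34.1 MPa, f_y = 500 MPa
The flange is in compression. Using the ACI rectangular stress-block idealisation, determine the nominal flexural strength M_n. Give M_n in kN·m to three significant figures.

Tension: T = A_s f_y = 6060 × 500 = 3030000 N.
Try a within the flange: a = T/(0.85 f'_c b_f) = 3030000/(0.85 × 34.1 × 650) = 160.83 mm.
a = 160.83 > h_f = 110 mm: the block extends into the web. Split into flange-overhang and web parts.
C_f = 0.85 f'_c (b_f − b_w) h_f = 0.85 × 34.1 × (650 − 355) × 110 = 940563 N.
Remaining web compression depth: a_w = (T − C_f)/(0.85 f'_c b_w) = (3030000 − 940563)/(0.85 × 34.1 × 355) = 203.06 mm.
M_n = C_f(d − h_f/2) + (T − C_f)(d − a_w/2) = 940563 × (740 − 55) + 2089437 × (740 − 101.53) = 644.29 + 1334.04 = 1978.33 × 10⁶ N·mm.
M_n = 1978.33 kN·m.

M_n ≈ 1980 kN·m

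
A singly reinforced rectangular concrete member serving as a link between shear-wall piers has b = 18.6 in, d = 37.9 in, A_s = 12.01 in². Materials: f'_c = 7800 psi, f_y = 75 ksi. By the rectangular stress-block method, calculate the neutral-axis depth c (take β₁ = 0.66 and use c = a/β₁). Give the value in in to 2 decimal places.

T = A_s f_y = 12.01 × 75 = 900.75 kips.
a = T/(0.85 f'_c b) = 900.75/(0.85 × 7.8 × 18.6) = 7.3043 in.
With β₁ = 0.66, c = a/β₁ = 7.3043/0.66 = 11.07 in.

c ≈ 11.07 in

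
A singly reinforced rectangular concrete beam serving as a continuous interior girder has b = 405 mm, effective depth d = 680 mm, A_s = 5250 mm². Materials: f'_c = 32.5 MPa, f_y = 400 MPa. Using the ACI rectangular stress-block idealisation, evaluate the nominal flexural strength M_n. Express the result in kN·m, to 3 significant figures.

T = A_s f_y = 5250 × 400 = 2100000 N = 2100 kN.
From C = T: a = T/(0.85 f'_c b) = 2100000/(0.85 × 32.5 × 405) = 187.70 mm.
M_n = T(d − a/2) = 2100 kN × (680 − 93.85) mm = 1230.92 kN·m.

M_n ≈ 1230 kN·m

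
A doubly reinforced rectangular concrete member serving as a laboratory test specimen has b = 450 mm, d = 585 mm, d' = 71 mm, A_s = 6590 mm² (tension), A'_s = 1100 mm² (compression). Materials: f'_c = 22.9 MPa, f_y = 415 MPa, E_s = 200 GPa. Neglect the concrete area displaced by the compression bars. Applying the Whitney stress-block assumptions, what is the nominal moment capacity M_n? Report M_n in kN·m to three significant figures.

Assume both tension and compression steel yield.
Net tension couple steel: A_s − A'_s = 5490 mm².
a = (A_s − A'_s) f_y / (0.85 f'_c b) = 2278350/(0.85 × 22.9 × 450) = 260.11 mm.
c = a/β₁ = 260.11/0.85 = 306.01 mm; ε'_s = 0.003(c − d')/c = 0.0023 ≥ f_y/E_s = 0.0021, so compression steel does yield.
M_n = (A_s − A'_s) f_y (d − a/2) + A'_s f_y (d − d') = [2278350 × (585 − 130.055) + 456500 × (585 − 71)] × 10⁻⁶ = 1036.52 + 234.64 = 1271.16 kN·m.

M_n ≈ 1270 kN·m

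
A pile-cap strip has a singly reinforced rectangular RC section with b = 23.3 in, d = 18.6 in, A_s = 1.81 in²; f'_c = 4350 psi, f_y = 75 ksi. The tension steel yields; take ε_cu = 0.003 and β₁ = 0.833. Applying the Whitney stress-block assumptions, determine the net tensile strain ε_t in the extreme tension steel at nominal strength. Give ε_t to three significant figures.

ε_t ≈ 0.0265

a = A_s f_y/(0.85 f'_c b) = 1.576 in.
β₁ = 0.833, so c = a/β₁ = 1.576/0.833 = 1.892 in.
From the linear strain diagram with ε_cu = 0.003: ε_t = 0.003 (d − c)/c = 0.003 × (18.6 − 1.892)/1.892 = 0.0265.
Since ε_t ≥ 0.005, the section is tension-controlled.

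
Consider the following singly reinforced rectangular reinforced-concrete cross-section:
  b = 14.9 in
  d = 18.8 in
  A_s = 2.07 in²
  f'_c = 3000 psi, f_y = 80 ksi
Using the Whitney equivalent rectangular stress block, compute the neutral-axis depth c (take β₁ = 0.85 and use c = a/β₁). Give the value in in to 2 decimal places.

c ≈ 5.13 in

T = A_s f_y = 2.07 × 80 = 165.6 kips.
a = T/(0.85 f'_c b) = 165.6/(0.85 × 3 × 14.9) = 4.3585 in.
With β₁ = 0.85, c = a/β₁ = 4.3585/0.85 = 5.13 in.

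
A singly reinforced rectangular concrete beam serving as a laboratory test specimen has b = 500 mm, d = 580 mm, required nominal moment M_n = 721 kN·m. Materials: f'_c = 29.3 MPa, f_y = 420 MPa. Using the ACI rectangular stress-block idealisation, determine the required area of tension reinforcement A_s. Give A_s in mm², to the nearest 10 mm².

With M_n = 0.85 f'_c a b (d − a/2), solve the quadratic for a:
a = d − √(d² − 2M_n/(0.85 f'_c b)) = 580 − √(580² − 2 × 721×10⁶/(0.85 × 29.3 × 500)) = 110.32 mm.
A_s = 0.85 f'_c a b / f_y = 0.85 × 29.3 × 110.32 × 500 / 420 = 3270.9 mm².

A_s ≈ 3270 mm²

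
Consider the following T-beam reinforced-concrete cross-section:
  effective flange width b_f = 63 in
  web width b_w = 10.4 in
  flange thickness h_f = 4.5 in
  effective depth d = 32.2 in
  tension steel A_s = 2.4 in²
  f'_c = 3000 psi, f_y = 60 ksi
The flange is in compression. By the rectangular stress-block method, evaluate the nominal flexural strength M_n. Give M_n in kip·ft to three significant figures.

Tension: T = A_s f_y = 2.4 × 60 = 144 kips.
Try a within the flange: a = T/(0.85 f'_c b_f) = 144/(0.85 × 3 × 63) = 0.896 in.
Since a = 0.896 ≤ h_f = 4.5 in, the stress block lies entirely in the flange; analyse as a rectangular beam of width b_f.
M_n = T(d − a/2) = 144 × (32.2 − 0.448) = 4572.3 kip·in.
M_n = 4572.3/12 = 381.03 kip·ft.

M_n ≈ 381 kip·ft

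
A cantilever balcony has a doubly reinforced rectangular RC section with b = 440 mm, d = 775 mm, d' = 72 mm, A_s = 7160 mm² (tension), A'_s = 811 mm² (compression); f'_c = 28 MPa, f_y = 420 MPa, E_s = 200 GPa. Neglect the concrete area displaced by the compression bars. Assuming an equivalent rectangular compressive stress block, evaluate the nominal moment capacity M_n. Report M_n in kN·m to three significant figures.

Assume both tension and compression steel yield.
Net tension couple steel: A_s − A'_s = 6349 mm².
a = (A_s − A'_s) f_y / (0.85 f'_c b) = 2666580/(0.85 × 28 × 440) = 254.64 mm.
c = a/β₁ = 254.64/0.85 = 299.58 mm; ε'_s = 0.003(c − d')/c = 0.0023 ≥ f_y/E_s = 0.0021, so compression steel does yield.
M_n = (A_s − A'_s) f_y (d − a/2) + A'_s f_y (d − d') = [2666580 × (775 − 127.32) + 340620 × (775 − 72)] × 10⁻⁶ = 1727.09 + 239.46 = 1966.55 kN·m.

M_n ≈ 1970 kN·m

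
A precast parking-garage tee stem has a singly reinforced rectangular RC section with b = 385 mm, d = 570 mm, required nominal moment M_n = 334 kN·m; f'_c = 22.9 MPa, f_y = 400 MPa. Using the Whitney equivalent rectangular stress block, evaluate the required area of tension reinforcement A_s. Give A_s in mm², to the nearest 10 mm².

A_s ≈ 1580 mm²

With M_n = 0.85 f'_c a b (d − a/2), solve the quadratic for a:
a = d − √(d² − 2M_n/(0.85 f'_c b)) = 570 − √(570² − 2 × 334×10⁶/(0.85 × 22.9 × 385)) = 84.45 mm.
A_s = 0.85 f'_c a b / f_y = 0.85 × 22.9 × 84.45 × 385 / 400 = 1582.2 mm².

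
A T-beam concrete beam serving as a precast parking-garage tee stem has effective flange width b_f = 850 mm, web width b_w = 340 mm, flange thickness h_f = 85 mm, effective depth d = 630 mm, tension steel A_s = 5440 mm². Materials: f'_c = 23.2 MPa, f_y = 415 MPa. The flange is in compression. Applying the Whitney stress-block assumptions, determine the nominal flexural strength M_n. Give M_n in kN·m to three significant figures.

M_n ≈ 1240 kN·m

Tension: T = A_s f_y = 5440 × 415 = 2257600 N.
Try a within the flange: a = T/(0.85 f'_c b_f) = 2257600/(0.85 × 23.2 × 850) = 134.69 mm.
a = 134.69 > h_f = 85 mm: the block extends into the web. Split into flange-overhang and web parts.
C_f = 0.85 f'_c (b_f − b_w) h_f = 0.85 × 23.2 × (850 − 340) × 85 = 854862 N.
Remaining web compression depth: a_w = (T − C_f)/(0.85 f'_c b_w) = (2257600 − 854862)/(0.85 × 23.2 × 340) = 209.21 mm.
M_n = C_f(d − h_f/2) + (T − C_f)(d − a_w/2) = 854862 × (630 − 42.5) + 1402738 × (630 − 104.605) = 502.23 + 736.99 = 1239.22 × 10⁶ N·mm.
M_n = 1239.22 kN·m.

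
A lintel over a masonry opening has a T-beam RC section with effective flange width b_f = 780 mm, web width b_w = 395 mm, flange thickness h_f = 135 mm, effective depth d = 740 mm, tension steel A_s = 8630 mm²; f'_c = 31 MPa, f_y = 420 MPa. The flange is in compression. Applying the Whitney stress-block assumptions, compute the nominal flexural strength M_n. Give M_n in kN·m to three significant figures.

Tension: T = A_s f_y = 8630 × 420 = 3624600 N.
Try a within the flange: a = T/(0.85 f'_c b_f) = 3624600/(0.85 × 31 × 780) = 176.35 mm.
a = 176.35 > h_f = 135 mm: the block extends into the web. Split into flange-overhang and web parts.
C_f = 0.85 f'_c (b_f − b_w) h_f = 0.85 × 31 × (780 − 395) × 135 = 1369541 N.
Remaining web compression depth: a_w = (T − C_f)/(0.85 f'_c b_w) = (3624600 − 1369541)/(0.85 × 31 × 395) = 216.66 mm.
M_n = C_f(d − h_f/2) + (T − C_f)(d − a_w/2) = 1369541 × (740 − 67.5) + 2255059 × (740 − 108.33) = 921.02 + 1424.45 = 2345.47 × 10⁶ N·mm.
M_n = 2345.47 kN·m.

M_n ≈ 2350 kN·m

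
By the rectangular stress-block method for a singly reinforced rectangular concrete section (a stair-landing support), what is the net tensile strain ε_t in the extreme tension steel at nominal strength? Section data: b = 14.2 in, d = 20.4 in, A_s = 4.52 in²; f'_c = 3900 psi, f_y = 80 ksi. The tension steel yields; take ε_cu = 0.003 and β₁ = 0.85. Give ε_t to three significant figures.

a = A_s f_y/(0.85 f'_c b) = 7.682 in.
β₁ = 0.85, so c = a/β₁ = 7.682/0.85 = 9.038 in.
From the linear strain diagram with ε_cu = 0.003: ε_t = 0.003 (d − c)/c = 0.003 × (20.4 − 9.038)/9.038 = 0.00377.
ε_t < 0.004 — the section is over-reinforced for flexure under ACI limits.

ε_t ≈ 0.00377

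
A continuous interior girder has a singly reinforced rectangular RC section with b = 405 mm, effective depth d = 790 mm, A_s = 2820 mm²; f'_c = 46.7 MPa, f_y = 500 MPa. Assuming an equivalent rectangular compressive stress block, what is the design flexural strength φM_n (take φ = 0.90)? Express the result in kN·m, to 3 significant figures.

T = A_s f_y = 2820 × 500 = 1410000 N = 1410 kN.
From C = T: a = T/(0.85 f'_c b) = 1410000/(0.85 × 46.7 × 405) = 87.71 mm.
M_n = T(d − a/2) = 1410 kN × (790 − 43.855) mm = 1052.06 kN·m.
φM_n = 0.90 × 1052.06 = 946.85 kN·m.

φM_n ≈ 947 kN·m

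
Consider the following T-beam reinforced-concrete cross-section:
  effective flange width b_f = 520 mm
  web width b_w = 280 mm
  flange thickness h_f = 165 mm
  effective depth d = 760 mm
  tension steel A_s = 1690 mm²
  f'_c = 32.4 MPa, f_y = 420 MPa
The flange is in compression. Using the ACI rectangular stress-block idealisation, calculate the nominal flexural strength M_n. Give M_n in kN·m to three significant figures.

M_n ≈ 522 kN·m

Tension: T = A_s f_y = 1690 × 420 = 709800 N.
Try a within the flange: a = T/(0.85 f'_c b_f) = 709800/(0.85 × 32.4 × 520) = 49.56 mm.
Since a = 49.56 ≤ h_f = 165 mm, the stress block lies entirely in the flange; analyse as a rectangular beam of width b_f.
M_n = T(d − a/2) = 709800 × (760 − 24.78) = 521.86 × 10⁶ N·mm.
M_n = 521.86 kN·m.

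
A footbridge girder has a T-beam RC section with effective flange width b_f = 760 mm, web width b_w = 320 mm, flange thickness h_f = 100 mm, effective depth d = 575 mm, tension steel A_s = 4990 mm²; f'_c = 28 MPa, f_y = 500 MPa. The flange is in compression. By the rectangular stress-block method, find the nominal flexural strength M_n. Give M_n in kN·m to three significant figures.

M_n ≈ 1240 kN·m

Tension: T = A_s f_y = 4990 × 500 = 2495000 N.
Try a within the flange: a = T/(0.85 f'_c b_f) = 2495000/(0.85 × 28 × 760) = 137.94 mm.
a = 137.94 > h_f = 100 mm: the block extends into the web. Split into flange-overhang and web parts.
C_f = 0.85 f'_c (b_f − b_w) h_f = 0.85 × 28 × (760 − 320) × 100 = 1047200 N.
Remaining web compression depth: a_w = (T − C_f)/(0.85 f'_c b_w) = (2495000 − 1047200)/(0.85 × 28 × 320) = 190.10 mm.
M_n = C_f(d − h_f/2) + (T − C_f)(d − a_w/2) = 1047200 × (575 − 50) + 1447800 × (575 − 95.05) = 549.78 + 694.87 = 1244.65 × 10⁶ N·mm.
M_n = 1244.65 kN·m.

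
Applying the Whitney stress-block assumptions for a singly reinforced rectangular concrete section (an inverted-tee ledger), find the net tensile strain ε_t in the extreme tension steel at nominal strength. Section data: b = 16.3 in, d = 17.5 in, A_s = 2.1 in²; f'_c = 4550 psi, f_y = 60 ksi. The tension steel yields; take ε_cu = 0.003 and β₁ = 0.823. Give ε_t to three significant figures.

ε_t ≈ 0.0186

a = A_s f_y/(0.85 f'_c b) = 1.999 in.
β₁ = 0.823, so c = a/β₁ = 1.999/0.823 = 2.429 in.
From the linear strain diagram with ε_cu = 0.003: ε_t = 0.003 (d − c)/c = 0.003 × (17.5 − 2.429)/2.429 = 0.0186.
Since ε_t ≥ 0.005, the section is tension-controlled.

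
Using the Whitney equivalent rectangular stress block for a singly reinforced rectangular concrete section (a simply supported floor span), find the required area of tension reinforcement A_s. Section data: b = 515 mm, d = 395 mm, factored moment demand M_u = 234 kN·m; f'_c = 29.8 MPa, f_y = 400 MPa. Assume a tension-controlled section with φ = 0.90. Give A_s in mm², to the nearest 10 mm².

M_n = M_u/φ = 234/0.90 = 260 kN·m.
With M_n = 0.85 f'_c a b (d − a/2), solve the quadratic for a:
a = d − √(d² − 2M_n/(0.85 f'_c b)) = 395 − √(395² − 2 × 260×10⁶/(0.85 × 29.8 × 515)) = 54.17 mm.
A_s = 0.85 f'_c a b / f_y = 0.85 × 29.8 × 54.17 × 515 / 400 = 1766.6 mm².

A_s ≈ 1770 mm²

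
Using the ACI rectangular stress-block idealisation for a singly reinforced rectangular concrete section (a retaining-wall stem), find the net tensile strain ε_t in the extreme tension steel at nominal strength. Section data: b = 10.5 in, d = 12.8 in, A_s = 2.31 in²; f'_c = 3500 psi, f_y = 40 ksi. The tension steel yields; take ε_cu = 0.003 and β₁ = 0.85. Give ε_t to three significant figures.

ε_t ≈ 0.00803

a = A_s f_y/(0.85 f'_c b) = 2.958 in.
β₁ = 0.85, so c = a/β₁ = 2.958/0.85 = 3.480 in.
From the linear strain diagram with ε_cu = 0.003: ε_t = 0.003 (d − c)/c = 0.003 × (12.8 − 3.480)/3.480 = 0.00803.
Since ε_t ≥ 0.005, the section is tension-controlled.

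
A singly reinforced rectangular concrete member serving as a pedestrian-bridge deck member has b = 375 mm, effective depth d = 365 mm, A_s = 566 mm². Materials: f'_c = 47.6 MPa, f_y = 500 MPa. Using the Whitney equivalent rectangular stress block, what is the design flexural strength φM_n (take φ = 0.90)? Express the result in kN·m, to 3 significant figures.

T = A_s f_y = 566 × 500 = 283000 N = 283 kN.
From C = T: a = T/(0.85 f'_c b) = 283000/(0.85 × 47.6 × 375) = 18.65 mm.
M_n = T(d − a/2) = 283 kN × (365 − 9.325) mm = 100.66 kN·m.
φM_n = 0.90 × 100.66 = 90.59 kN·m.

φM_n ≈ 90.6 kN·m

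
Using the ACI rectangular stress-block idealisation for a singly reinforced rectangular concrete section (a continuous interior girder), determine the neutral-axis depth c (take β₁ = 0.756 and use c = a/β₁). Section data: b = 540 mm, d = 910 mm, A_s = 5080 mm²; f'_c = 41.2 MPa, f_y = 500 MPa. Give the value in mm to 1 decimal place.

T = A_s f_y = 5080 × 500 = 2540000 N = 2540 kN.
Setting C = 0.85 f'_c a b equal to T: a = 2540000/(0.85 × 41.2 × 540) = 134.315 mm.
With β₁ = 0.756, c = a/β₁ = 134.315/0.756 = 177.7 mm.

c ≈ 177.7 mm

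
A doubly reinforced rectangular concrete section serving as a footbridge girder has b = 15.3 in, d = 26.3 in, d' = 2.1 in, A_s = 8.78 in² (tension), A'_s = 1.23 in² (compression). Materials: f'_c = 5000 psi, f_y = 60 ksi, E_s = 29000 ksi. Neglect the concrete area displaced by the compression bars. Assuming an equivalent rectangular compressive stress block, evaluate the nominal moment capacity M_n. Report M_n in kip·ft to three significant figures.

Assume both steels yield.
a = (A_s − A'_s) f_y/(0.85 f'_c b) = (8.78 − 1.23) × 60/(0.85 × 5 × 15.3) = 6.967 in.
c = a/β₁ = 6.967/0.8 = 8.709 in; ε'_s = 0.003(c − d')/c = 0.0023 ≥ ε_y = 0.0021, so the compression steel yields.
M_n = (A_s − A'_s) f_y (d − a/2) + A'_s f_y (d − d') = 453 × (26.3 − 3.4835) + 73.8 × (26.3 − 2.1) = 10335.9 + 1786.0 = 12121.9 kip·in = 12121.9/12 = 1010.16 kip·ft.

M_n ≈ 1010 kip·ft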